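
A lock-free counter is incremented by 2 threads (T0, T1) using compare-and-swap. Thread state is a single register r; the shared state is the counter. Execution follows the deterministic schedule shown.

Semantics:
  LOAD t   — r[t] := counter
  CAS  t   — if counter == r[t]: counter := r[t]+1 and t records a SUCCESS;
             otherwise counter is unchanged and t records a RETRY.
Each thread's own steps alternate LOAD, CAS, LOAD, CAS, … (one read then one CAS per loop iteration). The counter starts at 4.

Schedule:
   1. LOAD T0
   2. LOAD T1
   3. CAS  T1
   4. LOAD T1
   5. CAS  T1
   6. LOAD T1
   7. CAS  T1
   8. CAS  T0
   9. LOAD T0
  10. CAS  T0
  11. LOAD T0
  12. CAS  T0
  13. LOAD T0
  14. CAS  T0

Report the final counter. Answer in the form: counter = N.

   1) LOAD T0:  M=4  r_T0=4
   2) LOAD T1:  M=4  r_T1=4
   3) CAS  T1:  M=5  r_T1=4 ✓
   4) LOAD T1:  M=5  r_T1=5
   5) CAS  T1:  M=6  r_T1=5 ✓
   6) LOAD T1:  M=6  r_T1=6
   7) CAS  T1:  M=7  r_T1=6 ✓
   8) CAS  T0:  M=7  r_T0=4 ✗
   9) LOAD T0:  M=7  r_T0=7
  10) CAS  T0:  M=8  r_T0=7 ✓
  11) LOAD T0:  M=8  r_T0=8
  12) CAS  T0:  M=9  r_T0=8 ✓
  13) LOAD T0:  M=9  r_T0=9
  14) CAS  T0:  M=10  r_T0=9 ✓

counter = 10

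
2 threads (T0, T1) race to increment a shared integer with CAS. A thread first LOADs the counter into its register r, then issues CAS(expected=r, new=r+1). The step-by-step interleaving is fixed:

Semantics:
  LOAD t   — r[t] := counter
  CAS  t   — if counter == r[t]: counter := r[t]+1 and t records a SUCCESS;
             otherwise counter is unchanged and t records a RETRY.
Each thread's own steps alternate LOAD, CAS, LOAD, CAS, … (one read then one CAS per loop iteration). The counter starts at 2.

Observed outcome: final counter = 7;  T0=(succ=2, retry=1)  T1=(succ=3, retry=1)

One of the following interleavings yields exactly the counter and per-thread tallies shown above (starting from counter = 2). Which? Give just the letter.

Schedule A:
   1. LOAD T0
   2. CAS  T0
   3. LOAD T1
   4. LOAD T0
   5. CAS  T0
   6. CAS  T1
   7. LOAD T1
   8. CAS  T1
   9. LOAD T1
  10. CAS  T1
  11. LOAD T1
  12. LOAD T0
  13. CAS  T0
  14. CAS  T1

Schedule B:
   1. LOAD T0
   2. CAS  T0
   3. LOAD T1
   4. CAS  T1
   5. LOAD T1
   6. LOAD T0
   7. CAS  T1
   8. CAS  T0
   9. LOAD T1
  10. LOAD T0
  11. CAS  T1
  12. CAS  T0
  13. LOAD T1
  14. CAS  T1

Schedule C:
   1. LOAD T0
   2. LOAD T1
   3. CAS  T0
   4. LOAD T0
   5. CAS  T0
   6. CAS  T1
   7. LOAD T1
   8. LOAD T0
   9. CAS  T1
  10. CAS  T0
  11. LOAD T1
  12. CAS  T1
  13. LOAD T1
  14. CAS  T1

C

Simulating candidate C:
step 1: T0 LOAD ⇒ load; ctr=2 reg=2
step 2: T1 LOAD ⇒ load; ctr=2 reg=2
step 3: T0 CAS ⇒ ok; ctr=3 reg=2
step 4: T0 LOAD ⇒ load; ctr=3 reg=3
step 5: T0 CAS ⇒ ok; ctr=4 reg=3
step 6: T1 CAS ⇒ retry; ctr=4 reg=2
step 7: T1 LOAD ⇒ load; ctr=4 reg=4
step 8: T0 LOAD ⇒ load; ctr=4 reg=4
step 9: T1 CAS ⇒ ok; ctr=5 reg=4
step 10: T0 CAS ⇒ retry; ctr=5 reg=4
step 11: T1 LOAD ⇒ load; ctr=5 reg=5
step 12: T1 CAS ⇒ ok; ctr=6 reg=5
step 13: T1 LOAD ⇒ load; ctr=6 reg=6
step 14: T1 CAS ⇒ ok; ctr=7 reg=6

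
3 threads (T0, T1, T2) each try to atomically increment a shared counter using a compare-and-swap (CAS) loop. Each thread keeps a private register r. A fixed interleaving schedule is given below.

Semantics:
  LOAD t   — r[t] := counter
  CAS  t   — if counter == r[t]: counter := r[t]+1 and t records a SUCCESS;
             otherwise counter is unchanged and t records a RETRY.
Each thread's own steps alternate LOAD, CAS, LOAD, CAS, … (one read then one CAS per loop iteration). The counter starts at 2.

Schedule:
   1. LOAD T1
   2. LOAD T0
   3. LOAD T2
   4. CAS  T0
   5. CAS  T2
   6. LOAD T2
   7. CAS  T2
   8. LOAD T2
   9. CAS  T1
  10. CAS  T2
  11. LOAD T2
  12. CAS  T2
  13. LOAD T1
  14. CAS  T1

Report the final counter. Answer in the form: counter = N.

counter = 7

   1) LOAD T1:  M=2  r_T1=2
   2) LOAD T0:  M=2  r_T0=2
   3) LOAD T2:  M=2  r_T2=2
   4) CAS  T0:  M=3  r_T0=2 ✓
   5) CAS  T2:  M=3  r_T2=2 ✗
   6) LOAD T2:  M=3  r_T2=3
   7) CAS  T2:  M=4  r_T2=3 ✓
   8) LOAD T2:  M=4  r_T2=4
   9) CAS  T1:  M=4  r_T1=2 ✗
  10) CAS  T2:  M=5  r_T2=4 ✓
  11) LOAD T2:  M=5  r_T2=5
  12) CAS  T2:  M=6  r_T2=5 ✓
  13) LOAD T1:  M=6  r_T1=6
  14) CAS  T1:  M=7  r_T1=6 ✓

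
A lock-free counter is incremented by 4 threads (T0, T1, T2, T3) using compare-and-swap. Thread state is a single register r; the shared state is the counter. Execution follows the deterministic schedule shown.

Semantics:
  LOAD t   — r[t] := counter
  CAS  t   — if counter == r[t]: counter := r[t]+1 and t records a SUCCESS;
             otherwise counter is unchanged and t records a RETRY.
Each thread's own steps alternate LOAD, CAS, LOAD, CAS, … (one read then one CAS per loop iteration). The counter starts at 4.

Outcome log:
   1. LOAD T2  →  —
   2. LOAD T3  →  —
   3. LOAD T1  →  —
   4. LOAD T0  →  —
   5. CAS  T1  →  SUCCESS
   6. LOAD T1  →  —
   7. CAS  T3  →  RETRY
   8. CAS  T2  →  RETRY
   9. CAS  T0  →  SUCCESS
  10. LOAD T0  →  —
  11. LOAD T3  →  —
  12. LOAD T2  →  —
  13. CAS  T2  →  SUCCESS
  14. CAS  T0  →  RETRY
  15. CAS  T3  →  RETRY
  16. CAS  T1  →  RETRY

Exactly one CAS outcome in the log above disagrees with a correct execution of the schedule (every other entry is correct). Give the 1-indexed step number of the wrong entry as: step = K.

Correct run:
   1) LOAD T2:  M=4  r_T2=4
   2) LOAD T3:  M=4  r_T3=4
   3) LOAD T1:  M=4  r_T1=4
   4) LOAD T0:  M=4  r_T0=4
   5) CAS  T1:  M=5  r_T1=4 ✓
   6) LOAD T1:  M=5  r_T1=5
   7) CAS  T3:  M=5  r_T3=4 ✗
   8) CAS  T2:  M=5  r_T2=4 ✗
   9) CAS  T0:  M=5  r_T0=4 ✗
  10) LOAD T0:  M=5  r_T0=5
  11) LOAD T3:  M=5  r_T3=5
  12) LOAD T2:  M=5  r_T2=5
  13) CAS  T2:  M=6  r_T2=5 ✓
  14) CAS  T0:  M=6  r_T0=5 ✗
  15) CAS  T3:  M=6  r_T3=5 ✗
  16) CAS  T1:  M=6  r_T1=5 ✗
Flip is step 9.

step = 9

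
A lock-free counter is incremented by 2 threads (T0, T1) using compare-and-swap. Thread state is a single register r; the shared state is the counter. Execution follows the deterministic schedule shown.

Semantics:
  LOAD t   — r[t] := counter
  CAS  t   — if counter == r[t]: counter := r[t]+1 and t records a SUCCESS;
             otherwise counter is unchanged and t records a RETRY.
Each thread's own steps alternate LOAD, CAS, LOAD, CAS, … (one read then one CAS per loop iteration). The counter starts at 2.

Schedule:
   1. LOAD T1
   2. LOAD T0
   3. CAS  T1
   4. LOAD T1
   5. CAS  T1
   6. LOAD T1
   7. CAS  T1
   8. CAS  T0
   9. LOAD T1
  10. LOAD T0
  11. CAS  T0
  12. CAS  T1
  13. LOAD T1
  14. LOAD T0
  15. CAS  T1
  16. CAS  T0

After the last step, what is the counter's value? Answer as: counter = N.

1. LOAD T1 → mem=2 r[T1]=2 [LOAD]
2. LOAD T0 → mem=2 r[T0]=2 [LOAD]
3. CAS T1 → mem=3 r[T1]=2 [OK]
4. LOAD T1 → mem=3 r[T1]=3 [LOAD]
5. CAS T1 → mem=4 r[T1]=3 [OK]
6. LOAD T1 → mem=4 r[T1]=4 [LOAD]
7. CAS T1 → mem=5 r[T1]=4 [OK]
8. CAS T0 → mem=5 r[T0]=2 [RETRY]
9. LOAD T1 → mem=5 r[T1]=5 [LOAD]
10. LOAD T0 → mem=5 r[T0]=5 [LOAD]
11. CAS T0 → mem=6 r[T0]=5 [OK]
12. CAS T1 → mem=6 r[T1]=5 [RETRY]
13. LOAD T1 → mem=6 r[T1]=6 [LOAD]
14. LOAD T0 → mem=6 r[T0]=6 [LOAD]
15. CAS T1 → mem=7 r[T1]=6 [OK]
16. CAS T0 → mem=7 r[T0]=6 [RETRY]

counter = 7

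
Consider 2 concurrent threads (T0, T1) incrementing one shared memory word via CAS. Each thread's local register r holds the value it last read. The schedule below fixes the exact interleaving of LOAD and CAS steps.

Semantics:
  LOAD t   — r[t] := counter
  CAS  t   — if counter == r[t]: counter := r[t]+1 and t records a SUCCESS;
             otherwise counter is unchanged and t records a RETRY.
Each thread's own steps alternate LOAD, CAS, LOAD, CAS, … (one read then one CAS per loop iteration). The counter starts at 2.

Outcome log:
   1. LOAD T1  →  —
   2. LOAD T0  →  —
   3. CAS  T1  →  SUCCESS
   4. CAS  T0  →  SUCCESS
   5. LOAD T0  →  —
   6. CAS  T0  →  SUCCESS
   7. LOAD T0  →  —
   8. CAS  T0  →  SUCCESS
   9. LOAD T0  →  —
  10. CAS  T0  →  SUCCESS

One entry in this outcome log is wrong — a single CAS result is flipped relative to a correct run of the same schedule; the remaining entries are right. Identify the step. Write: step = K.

Correct run:
T1 LOAD — after: cnt=2, r=2 — load
T0 LOAD — after: cnt=2, r=2 — load
T1 CAS — after: cnt=3, r=2 — ok
T0 CAS — after: cnt=3, r=2 — retry
T0 LOAD — after: cnt=3, r=3 — load
T0 CAS — after: cnt=4, r=3 — ok
T0 LOAD — after: cnt=4, r=4 — load
T0 CAS — after: cnt=5, r=4 — ok
T0 LOAD — after: cnt=5, r=5 — load
T0 CAS — after: cnt=6, r=5 — ok
Log disagrees first at step 4.

step = 4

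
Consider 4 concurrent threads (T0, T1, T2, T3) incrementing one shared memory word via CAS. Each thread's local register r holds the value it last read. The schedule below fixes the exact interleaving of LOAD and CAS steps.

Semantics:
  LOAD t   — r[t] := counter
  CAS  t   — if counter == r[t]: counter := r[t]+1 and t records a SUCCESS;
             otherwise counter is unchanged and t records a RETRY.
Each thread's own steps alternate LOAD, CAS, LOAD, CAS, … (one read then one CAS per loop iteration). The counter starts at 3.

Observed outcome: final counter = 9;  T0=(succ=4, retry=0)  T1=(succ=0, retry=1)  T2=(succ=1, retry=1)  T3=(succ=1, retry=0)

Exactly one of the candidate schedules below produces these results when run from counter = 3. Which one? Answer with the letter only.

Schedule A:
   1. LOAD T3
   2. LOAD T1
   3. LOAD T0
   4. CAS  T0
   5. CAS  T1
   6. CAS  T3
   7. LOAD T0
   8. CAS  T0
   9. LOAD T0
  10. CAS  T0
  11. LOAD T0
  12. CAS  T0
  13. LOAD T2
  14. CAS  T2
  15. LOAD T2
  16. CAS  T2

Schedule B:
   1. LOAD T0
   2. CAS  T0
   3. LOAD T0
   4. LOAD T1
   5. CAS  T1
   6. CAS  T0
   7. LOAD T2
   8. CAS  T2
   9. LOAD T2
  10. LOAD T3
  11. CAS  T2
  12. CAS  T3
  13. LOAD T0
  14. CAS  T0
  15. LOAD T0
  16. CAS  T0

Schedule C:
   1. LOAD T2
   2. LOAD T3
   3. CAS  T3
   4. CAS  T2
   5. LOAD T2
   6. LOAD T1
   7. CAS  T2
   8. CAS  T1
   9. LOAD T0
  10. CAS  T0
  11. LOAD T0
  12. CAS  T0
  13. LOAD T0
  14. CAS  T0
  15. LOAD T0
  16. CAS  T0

Simulating candidate C:
   1) LOAD T2:  M=3  r_T2=3
   2) LOAD T3:  M=3  r_T3=3
   3) CAS  T3:  M=4  r_T3=3 ✓
   4) CAS  T2:  M=4  r_T2=3 ✗
   5) LOAD T2:  M=4  r_T2=4
   6) LOAD T1:  M=4  r_T1=4
   7) CAS  T2:  M=5  r_T2=4 ✓
   8) CAS  T1:  M=5  r_T1=4 ✗
   9) LOAD T0:  M=5  r_T0=5
  10) CAS  T0:  M=6  r_T0=5 ✓
  11) LOAD T0:  M=6  r_T0=6
  12) CAS  T0:  M=7  r_T0=6 ✓
  13) LOAD T0:  M=7  r_T0=7
  14) CAS  T0:  M=8  r_T0=7 ✓
  15) LOAD T0:  M=8  r_T0=8
  16) CAS  T0:  M=9  r_T0=8 ✓

C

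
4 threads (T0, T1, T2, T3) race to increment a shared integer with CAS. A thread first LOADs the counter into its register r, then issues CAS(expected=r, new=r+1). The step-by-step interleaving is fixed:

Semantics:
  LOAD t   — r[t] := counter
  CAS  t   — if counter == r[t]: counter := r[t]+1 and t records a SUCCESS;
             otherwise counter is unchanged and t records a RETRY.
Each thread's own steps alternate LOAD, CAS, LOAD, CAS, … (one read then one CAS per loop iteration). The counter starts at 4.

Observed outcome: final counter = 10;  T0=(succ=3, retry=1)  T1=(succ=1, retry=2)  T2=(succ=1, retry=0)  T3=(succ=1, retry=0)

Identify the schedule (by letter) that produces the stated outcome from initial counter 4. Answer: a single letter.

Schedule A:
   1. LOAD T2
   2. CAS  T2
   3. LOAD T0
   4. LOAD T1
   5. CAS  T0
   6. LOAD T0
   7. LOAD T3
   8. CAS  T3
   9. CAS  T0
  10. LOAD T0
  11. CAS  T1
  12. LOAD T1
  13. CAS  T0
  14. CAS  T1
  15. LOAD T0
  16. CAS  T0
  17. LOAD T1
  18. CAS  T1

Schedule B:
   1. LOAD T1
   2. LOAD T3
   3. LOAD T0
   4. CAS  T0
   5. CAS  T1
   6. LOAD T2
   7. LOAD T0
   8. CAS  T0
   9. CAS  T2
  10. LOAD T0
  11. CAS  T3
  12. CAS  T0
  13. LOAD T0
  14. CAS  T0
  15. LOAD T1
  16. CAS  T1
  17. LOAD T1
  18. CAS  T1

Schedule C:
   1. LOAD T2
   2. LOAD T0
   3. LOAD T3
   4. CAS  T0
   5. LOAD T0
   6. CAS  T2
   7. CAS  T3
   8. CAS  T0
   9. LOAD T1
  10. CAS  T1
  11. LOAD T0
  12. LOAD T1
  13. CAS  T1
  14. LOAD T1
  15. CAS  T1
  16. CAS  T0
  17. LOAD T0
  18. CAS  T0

A

Tracing schedule A:
1. LOAD T2 → mem=4 r[T2]=4 [LOAD]
2. CAS T2 → mem=5 r[T2]=4 [OK]
3. LOAD T0 → mem=5 r[T0]=5 [LOAD]
4. LOAD T1 → mem=5 r[T1]=5 [LOAD]
5. CAS T0 → mem=6 r[T0]=5 [OK]
6. LOAD T0 → mem=6 r[T0]=6 [LOAD]
7. LOAD T3 → mem=6 r[T3]=6 [LOAD]
8. CAS T3 → mem=7 r[T3]=6 [OK]
9. CAS T0 → mem=7 r[T0]=6 [RETRY]
10. LOAD T0 → mem=7 r[T0]=7 [LOAD]
11. CAS T1 → mem=7 r[T1]=5 [RETRY]
12. LOAD T1 → mem=7 r[T1]=7 [LOAD]
13. CAS T0 → mem=8 r[T0]=7 [OK]
14. CAS T1 → mem=8 r[T1]=7 [RETRY]
15. LOAD T0 → mem=8 r[T0]=8 [LOAD]
16. CAS T0 → mem=9 r[T0]=8 [OK]
17. LOAD T1 → mem=9 r[T1]=9 [LOAD]
18. CAS T1 → mem=10 r[T1]=9 [OK]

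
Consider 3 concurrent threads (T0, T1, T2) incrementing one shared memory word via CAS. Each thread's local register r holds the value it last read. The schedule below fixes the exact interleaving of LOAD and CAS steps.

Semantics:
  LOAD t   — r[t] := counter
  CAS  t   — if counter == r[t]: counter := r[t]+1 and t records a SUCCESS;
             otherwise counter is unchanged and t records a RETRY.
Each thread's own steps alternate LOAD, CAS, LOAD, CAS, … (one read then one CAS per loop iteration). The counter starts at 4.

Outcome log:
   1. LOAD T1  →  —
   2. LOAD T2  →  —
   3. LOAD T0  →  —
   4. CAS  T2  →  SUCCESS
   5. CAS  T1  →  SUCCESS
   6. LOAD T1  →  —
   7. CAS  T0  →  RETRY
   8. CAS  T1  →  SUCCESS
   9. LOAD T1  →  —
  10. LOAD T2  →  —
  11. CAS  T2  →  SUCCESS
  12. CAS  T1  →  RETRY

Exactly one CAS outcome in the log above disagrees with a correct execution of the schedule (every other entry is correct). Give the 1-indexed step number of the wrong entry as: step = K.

Correct run:
#1 T1 reads 4
#2 T2 reads 4
#3 T0 reads 4
#4 T2 CAS(4→5) writes; counter now 5
#5 T1 CAS(4→5) fails; counter now 5
#6 T1 reads 5
#7 T0 CAS(4→5) fails; counter now 5
#8 T1 CAS(5→6) writes; counter now 6
#9 T1 reads 6
#10 T2 reads 6
#11 T2 CAS(6→7) writes; counter now 7
#12 T1 CAS(6→7) fails; counter now 7
Mismatch at 5.

step = 5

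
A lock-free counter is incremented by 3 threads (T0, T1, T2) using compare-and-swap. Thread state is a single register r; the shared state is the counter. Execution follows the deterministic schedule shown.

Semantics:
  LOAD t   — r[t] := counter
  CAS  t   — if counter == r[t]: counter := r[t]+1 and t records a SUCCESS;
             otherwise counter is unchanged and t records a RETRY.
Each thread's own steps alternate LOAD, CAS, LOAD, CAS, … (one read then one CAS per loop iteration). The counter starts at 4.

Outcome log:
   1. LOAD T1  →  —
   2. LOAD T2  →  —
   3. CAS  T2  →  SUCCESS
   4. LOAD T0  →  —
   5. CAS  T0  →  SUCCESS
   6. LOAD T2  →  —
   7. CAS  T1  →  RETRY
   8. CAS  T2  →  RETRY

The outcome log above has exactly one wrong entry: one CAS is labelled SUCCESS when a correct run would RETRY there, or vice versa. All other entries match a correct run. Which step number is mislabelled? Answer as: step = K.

Correct run:
T1 LOAD — after: cnt=4, r=4 — load
T2 LOAD — after: cnt=4, r=4 — load
T2 CAS — after: cnt=5, r=4 — ok
T0 LOAD — after: cnt=5, r=5 — load
T0 CAS — after: cnt=6, r=5 — ok
T2 LOAD — after: cnt=6, r=6 — load
T1 CAS — after: cnt=6, r=4 — retry
T2 CAS — after: cnt=7, r=6 — ok
Flip is step 8.

step = 8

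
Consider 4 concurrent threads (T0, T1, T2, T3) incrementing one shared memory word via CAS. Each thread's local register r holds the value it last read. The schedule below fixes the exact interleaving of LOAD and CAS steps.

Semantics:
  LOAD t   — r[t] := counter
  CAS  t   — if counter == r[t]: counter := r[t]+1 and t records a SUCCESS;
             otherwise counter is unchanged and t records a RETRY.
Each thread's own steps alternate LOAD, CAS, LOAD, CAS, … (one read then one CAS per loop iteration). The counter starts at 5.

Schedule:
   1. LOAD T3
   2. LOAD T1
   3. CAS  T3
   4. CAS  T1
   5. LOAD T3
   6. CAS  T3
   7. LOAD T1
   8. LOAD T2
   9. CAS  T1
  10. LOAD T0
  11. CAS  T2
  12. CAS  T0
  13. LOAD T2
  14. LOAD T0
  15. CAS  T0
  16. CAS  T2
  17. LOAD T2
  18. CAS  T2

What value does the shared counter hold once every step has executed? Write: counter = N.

counter = 11

#1 T3 reads 5
#2 T1 reads 5
#3 T3 CAS(5→6) writes; counter now 6
#4 T1 CAS(5→6) fails; counter now 6
#5 T3 reads 6
#6 T3 CAS(6→7) writes; counter now 7
#7 T1 reads 7
#8 T2 reads 7
#9 T1 CAS(7→8) writes; counter now 8
#10 T0 reads 8
#11 T2 CAS(7→8) fails; counter now 8
#12 T0 CAS(8→9) writes; counter now 9
#13 T2 reads 9
#14 T0 reads 9
#15 T0 CAS(9→10) writes; counter now 10
#16 T2 CAS(9→10) fails; counter now 10
#17 T2 reads 10
#18 T2 CAS(10→11) writes; counter now 11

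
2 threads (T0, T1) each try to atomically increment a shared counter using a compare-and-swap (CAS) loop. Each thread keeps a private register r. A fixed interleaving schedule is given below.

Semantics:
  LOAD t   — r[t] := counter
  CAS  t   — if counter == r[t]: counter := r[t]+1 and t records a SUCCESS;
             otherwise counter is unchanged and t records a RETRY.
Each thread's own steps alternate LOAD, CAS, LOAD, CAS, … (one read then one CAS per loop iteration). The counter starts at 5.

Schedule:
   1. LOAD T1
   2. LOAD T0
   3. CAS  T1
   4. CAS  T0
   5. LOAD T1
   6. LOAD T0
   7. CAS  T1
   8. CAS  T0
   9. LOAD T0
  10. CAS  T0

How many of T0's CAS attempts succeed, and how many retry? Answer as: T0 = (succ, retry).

[1] T1.load  rd  (counter 5, T1.r 5)
[2] T0.load  rd  (counter 5, T0.r 5)
[3] T1.cas  hit  (counter 6, T1.r 5)
[4] T0.cas  miss  (counter 6, T0.r 5)
[5] T1.load  rd  (counter 6, T1.r 6)
[6] T0.load  rd  (counter 6, T0.r 6)
[7] T1.cas  hit  (counter 7, T1.r 6)
[8] T0.cas  miss  (counter 7, T0.r 6)
[9] T0.load  rd  (counter 7, T0.r 7)
[10] T0.cas  hit  (counter 8, T0.r 7)

T0 = (1, 2)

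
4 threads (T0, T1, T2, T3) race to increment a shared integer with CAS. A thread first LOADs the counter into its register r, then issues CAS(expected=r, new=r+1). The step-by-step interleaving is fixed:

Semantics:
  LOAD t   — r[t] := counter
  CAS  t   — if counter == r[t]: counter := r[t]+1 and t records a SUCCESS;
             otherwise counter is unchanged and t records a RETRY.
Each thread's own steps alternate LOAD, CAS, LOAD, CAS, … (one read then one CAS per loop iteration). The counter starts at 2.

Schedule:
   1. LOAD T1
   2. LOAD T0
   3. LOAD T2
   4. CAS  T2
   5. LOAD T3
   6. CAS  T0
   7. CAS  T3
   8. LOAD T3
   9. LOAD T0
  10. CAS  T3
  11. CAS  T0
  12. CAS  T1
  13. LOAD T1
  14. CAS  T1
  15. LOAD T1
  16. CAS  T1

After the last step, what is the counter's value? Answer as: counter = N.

counter = 7

step 1: T1 LOAD ⇒ load; ctr=2 reg=2
step 2: T0 LOAD ⇒ load; ctr=2 reg=2
step 3: T2 LOAD ⇒ load; ctr=2 reg=2
step 4: T2 CAS ⇒ ok; ctr=3 reg=2
step 5: T3 LOAD ⇒ load; ctr=3 reg=3
step 6: T0 CAS ⇒ retry; ctr=3 reg=2
step 7: T3 CAS ⇒ ok; ctr=4 reg=3
step 8: T3 LOAD ⇒ load; ctr=4 reg=4
step 9: T0 LOAD ⇒ load; ctr=4 reg=4
step 10: T3 CAS ⇒ ok; ctr=5 reg=4
step 11: T0 CAS ⇒ retry; ctr=5 reg=4
step 12: T1 CAS ⇒ retry; ctr=5 reg=2
step 13: T1 LOAD ⇒ load; ctr=5 reg=5
step 14: T1 CAS ⇒ ok; ctr=6 reg=5
step 15: T1 LOAD ⇒ load; ctr=6 reg=6
step 16: T1 CAS ⇒ ok; ctr=7 reg=6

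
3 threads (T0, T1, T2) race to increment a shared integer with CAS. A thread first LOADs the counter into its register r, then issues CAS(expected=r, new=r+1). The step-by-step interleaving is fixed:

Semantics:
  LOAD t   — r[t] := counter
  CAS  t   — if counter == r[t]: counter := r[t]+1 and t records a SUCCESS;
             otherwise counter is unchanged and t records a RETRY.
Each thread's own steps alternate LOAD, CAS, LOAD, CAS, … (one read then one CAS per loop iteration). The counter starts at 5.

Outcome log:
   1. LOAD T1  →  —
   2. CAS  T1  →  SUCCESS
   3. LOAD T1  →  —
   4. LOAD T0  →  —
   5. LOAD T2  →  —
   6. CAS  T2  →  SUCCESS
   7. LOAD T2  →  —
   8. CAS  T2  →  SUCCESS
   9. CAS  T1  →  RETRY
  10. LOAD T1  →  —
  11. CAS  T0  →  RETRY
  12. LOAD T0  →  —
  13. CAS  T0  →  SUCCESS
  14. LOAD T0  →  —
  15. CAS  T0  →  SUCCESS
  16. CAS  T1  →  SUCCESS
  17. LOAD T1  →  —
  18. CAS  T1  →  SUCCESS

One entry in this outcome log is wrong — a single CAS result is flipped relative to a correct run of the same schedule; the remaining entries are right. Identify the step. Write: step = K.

Re-executing:
T1 LOAD — after: cnt=5, r=5 — load
T1 CAS — after: cnt=6, r=5 — ok
T1 LOAD — after: cnt=6, r=6 — load
T0 LOAD — after: cnt=6, r=6 — load
T2 LOAD — after: cnt=6, r=6 — load
T2 CAS — after: cnt=7, r=6 — ok
T2 LOAD — after: cnt=7, r=7 — load
T2 CAS — after: cnt=8, r=7 — ok
T1 CAS — after: cnt=8, r=6 — retry
T1 LOAD — after: cnt=8, r=8 — load
T0 CAS — after: cnt=8, r=6 — retry
T0 LOAD — after: cnt=8, r=8 — load
T0 CAS — after: cnt=9, r=8 — ok
T0 LOAD — after: cnt=9, r=9 — load
T0 CAS — after: cnt=10, r=9 — ok
T1 CAS — after: cnt=10, r=8 — retry
T1 LOAD — after: cnt=10, r=10 — load
T1 CAS — after: cnt=11, r=10 — ok
Mismatch at 16.

step = 16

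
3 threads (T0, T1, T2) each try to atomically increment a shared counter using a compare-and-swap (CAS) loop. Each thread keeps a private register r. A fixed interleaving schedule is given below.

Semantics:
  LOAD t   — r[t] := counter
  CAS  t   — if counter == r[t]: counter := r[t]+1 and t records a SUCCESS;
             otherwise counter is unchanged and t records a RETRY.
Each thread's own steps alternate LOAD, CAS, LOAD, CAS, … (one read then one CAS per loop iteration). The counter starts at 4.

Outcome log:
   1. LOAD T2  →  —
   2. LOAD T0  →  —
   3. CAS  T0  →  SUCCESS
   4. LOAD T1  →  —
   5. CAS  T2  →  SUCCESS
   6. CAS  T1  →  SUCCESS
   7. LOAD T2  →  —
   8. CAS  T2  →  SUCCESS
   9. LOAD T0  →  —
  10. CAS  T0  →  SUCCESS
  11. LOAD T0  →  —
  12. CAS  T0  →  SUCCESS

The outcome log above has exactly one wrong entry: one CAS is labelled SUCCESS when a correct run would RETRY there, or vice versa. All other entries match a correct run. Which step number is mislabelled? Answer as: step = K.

Correct run:
   1) LOAD T2:  M=4  r_T2=4
   2) LOAD T0:  M=4  r_T0=4
   3) CAS  T0:  M=5  r_T0=4 ✓
   4) LOAD T1:  M=5  r_T1=5
   5) CAS  T2:  M=5  r_T2=4 ✗
   6) CAS  T1:  M=6  r_T1=5 ✓
   7) LOAD T2:  M=6  r_T2=6
   8) CAS  T2:  M=7  r_T2=6 ✓
   9) LOAD T0:  M=7  r_T0=7
  10) CAS  T0:  M=8  r_T0=7 ✓
  11) LOAD T0:  M=8  r_T0=8
  12) CAS  T0:  M=9  r_T0=8 ✓
Flip is step 5.

step = 5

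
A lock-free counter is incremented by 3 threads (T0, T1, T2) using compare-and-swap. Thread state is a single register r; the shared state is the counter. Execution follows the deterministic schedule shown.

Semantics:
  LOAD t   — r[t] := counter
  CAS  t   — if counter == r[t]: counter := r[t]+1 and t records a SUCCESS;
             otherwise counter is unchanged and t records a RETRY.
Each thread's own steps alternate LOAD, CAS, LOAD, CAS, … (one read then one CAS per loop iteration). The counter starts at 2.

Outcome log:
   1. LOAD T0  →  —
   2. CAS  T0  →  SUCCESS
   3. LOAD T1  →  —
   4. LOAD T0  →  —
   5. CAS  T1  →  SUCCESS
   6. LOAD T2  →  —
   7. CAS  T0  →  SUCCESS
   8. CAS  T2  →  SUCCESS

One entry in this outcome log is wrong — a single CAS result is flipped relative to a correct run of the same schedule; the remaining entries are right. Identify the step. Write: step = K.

Reference trace:
   1) LOAD T0:  M=2  r_T0=2
   2) CAS  T0:  M=3  r_T0=2 ✓
   3) LOAD T1:  M=3  r_T1=3
   4) LOAD T0:  M=3  r_T0=3
   5) CAS  T1:  M=4  r_T1=3 ✓
   6) LOAD T2:  M=4  r_T2=4
   7) CAS  T0:  M=4  r_T0=3 ✗
   8) CAS  T2:  M=5  r_T2=4 ✓
Flip is step 7.

step = 7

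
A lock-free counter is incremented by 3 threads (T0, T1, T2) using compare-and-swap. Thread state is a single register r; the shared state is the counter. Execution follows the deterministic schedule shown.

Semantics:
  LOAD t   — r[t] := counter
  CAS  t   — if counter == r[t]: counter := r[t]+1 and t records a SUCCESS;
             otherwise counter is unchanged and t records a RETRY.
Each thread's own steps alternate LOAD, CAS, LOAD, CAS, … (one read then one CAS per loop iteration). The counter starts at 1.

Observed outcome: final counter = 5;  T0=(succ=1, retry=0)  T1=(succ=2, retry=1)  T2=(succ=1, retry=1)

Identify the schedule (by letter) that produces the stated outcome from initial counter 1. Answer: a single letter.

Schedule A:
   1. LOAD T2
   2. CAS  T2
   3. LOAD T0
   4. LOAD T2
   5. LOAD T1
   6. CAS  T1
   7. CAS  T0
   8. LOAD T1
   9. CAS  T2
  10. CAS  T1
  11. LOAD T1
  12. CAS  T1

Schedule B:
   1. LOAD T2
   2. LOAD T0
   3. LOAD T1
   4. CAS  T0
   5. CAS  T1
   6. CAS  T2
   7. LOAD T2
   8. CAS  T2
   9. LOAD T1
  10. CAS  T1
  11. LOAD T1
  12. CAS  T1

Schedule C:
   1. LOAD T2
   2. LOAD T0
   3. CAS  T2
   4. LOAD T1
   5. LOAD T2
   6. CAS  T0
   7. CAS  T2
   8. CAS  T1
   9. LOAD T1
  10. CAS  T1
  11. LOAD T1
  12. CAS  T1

Run B:
T2 LOAD — after: cnt=1, r=1 — load
T0 LOAD — after: cnt=1, r=1 — load
T1 LOAD — after: cnt=1, r=1 — load
T0 CAS — after: cnt=2, r=1 — ok
T1 CAS — after: cnt=2, r=1 — retry
T2 CAS — after: cnt=2, r=1 — retry
T2 LOAD — after: cnt=2, r=2 — load
T2 CAS — after: cnt=3, r=2 — ok
T1 LOAD — after: cnt=3, r=3 — load
T1 CAS — after: cnt=4, r=3 — ok
T1 LOAD — after: cnt=4, r=4 — load
T1 CAS — after: cnt=5, r=4 — ok

B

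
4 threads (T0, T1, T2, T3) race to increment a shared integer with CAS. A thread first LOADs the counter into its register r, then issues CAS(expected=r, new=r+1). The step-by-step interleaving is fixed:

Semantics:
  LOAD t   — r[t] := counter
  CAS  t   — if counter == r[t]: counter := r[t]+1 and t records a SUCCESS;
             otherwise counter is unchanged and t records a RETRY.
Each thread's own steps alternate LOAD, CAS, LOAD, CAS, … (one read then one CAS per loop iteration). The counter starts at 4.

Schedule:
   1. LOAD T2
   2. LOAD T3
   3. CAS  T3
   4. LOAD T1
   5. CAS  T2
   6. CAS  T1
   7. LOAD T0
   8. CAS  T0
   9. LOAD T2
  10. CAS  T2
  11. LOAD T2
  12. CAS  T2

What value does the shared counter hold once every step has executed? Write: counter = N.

T2 LOAD — after: cnt=4, r=4 — load
T3 LOAD — after: cnt=4, r=4 — load
T3 CAS — after: cnt=5, r=4 — ok
T1 LOAD — after: cnt=5, r=5 — load
T2 CAS — after: cnt=5, r=4 — retry
T1 CAS — after: cnt=6, r=5 — ok
T0 LOAD — after: cnt=6, r=6 — load
T0 CAS — after: cnt=7, r=6 — ok
T2 LOAD — after: cnt=7, r=7 — load
T2 CAS — after: cnt=8, r=7 — ok
T2 LOAD — after: cnt=8, r=8 — load
T2 CAS — after: cnt=9, r=8 — ok

counter = 9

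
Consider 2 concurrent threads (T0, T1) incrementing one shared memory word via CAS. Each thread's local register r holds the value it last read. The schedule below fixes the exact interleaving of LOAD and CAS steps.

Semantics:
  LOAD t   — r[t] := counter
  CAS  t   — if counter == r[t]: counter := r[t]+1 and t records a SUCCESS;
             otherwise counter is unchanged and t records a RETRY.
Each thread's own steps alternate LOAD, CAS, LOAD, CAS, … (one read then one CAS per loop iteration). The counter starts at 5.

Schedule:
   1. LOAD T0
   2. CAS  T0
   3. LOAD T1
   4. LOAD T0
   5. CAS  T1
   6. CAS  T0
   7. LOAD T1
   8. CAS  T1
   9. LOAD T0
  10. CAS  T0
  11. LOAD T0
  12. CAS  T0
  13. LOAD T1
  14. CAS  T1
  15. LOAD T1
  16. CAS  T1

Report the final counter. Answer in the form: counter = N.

[1] T0.load  rd  (counter 5, T0.r 5)
[2] T0.cas  hit  (counter 6, T0.r 5)
[3] T1.load  rd  (counter 6, T1.r 6)
[4] T0.load  rd  (counter 6, T0.r 6)
[5] T1.cas  hit  (counter 7, T1.r 6)
[6] T0.cas  miss  (counter 7, T0.r 6)
[7] T1.load  rd  (counter 7, T1.r 7)
[8] T1.cas  hit  (counter 8, T1.r 7)
[9] T0.load  rd  (counter 8, T0.r 8)
[10] T0.cas  hit  (counter 9, T0.r 8)
[11] T0.load  rd  (counter 9, T0.r 9)
[12] T0.cas  hit  (counter 10, T0.r 9)
[13] T1.load  rd  (counter 10, T1.r 10)
[14] T1.cas  hit  (counter 11, T1.r 10)
[15] T1.load  rd  (counter 11, T1.r 11)
[16] T1.cas  hit  (counter 12, T1.r 11)

counter = 12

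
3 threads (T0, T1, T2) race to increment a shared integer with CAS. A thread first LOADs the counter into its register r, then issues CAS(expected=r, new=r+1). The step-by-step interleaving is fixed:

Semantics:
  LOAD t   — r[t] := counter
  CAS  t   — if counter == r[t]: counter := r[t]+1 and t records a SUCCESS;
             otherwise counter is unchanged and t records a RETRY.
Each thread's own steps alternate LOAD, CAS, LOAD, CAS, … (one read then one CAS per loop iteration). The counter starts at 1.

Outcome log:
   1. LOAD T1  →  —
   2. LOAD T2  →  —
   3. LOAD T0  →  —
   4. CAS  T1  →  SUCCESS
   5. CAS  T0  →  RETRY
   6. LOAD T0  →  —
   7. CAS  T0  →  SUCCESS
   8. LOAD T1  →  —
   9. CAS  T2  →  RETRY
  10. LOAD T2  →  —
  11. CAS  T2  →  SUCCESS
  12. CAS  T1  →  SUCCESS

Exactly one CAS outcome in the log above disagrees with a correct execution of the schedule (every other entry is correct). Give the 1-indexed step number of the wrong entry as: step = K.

Correct run:
#1 T1 reads 1
#2 T2 reads 1
#3 T0 reads 1
#4 T1 CAS(1→2) writes; counter now 2
#5 T0 CAS(1→2) fails; counter now 2
#6 T0 reads 2
#7 T0 CAS(2→3) writes; counter now 3
#8 T1 reads 3
#9 T2 CAS(1→2) fails; counter now 3
#10 T2 reads 3
#11 T2 CAS(3→4) writes; counter now 4
#12 T1 CAS(3→4) fails; counter now 4
Mismatch at 12.

step = 12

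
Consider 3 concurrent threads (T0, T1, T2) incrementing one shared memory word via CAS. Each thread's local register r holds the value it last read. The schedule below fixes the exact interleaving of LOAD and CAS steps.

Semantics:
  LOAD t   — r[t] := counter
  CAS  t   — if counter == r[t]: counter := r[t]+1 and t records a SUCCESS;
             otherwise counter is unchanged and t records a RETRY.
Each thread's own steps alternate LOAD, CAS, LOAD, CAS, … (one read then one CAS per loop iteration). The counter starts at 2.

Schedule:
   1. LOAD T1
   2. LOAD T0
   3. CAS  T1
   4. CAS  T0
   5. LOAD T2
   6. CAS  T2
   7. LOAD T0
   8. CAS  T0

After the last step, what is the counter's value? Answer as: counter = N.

[1] T1.load  rd  (counter 2, T1.r 2)
[2] T0.load  rd  (counter 2, T0.r 2)
[3] T1.cas  hit  (counter 3, T1.r 2)
[4] T0.cas  miss  (counter 3, T0.r 2)
[5] T2.load  rd  (counter 3, T2.r 3)
[6] T2.cas  hit  (counter 4, T2.r 3)
[7] T0.load  rd  (counter 4, T0.r 4)
[8] T0.cas  hit  (counter 5, T0.r 4)

counter = 5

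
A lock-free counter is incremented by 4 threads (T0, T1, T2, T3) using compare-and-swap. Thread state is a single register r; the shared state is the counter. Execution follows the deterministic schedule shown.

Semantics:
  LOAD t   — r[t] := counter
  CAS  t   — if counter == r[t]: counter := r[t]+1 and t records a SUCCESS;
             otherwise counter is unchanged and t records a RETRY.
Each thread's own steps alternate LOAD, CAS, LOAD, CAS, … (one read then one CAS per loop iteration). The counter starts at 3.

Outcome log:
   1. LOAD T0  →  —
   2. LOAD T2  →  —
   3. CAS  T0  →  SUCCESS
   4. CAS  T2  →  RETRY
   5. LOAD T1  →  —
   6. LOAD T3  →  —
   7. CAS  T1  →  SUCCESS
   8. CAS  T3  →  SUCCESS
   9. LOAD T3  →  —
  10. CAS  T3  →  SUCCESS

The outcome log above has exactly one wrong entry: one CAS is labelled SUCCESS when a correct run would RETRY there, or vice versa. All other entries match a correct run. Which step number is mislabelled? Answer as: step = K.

Re-executing:
#1 T0 reads 3
#2 T2 reads 3
#3 T0 CAS(3→4) writes; counter now 4
#4 T2 CAS(3→4) fails; counter now 4
#5 T1 reads 4
#6 T3 reads 4
#7 T1 CAS(4→5) writes; counter now 5
#8 T3 CAS(4→5) fails; counter now 5
#9 T3 reads 5
#10 T3 CAS(5→6) writes; counter now 6
Log disagrees first at step 8.

step = 8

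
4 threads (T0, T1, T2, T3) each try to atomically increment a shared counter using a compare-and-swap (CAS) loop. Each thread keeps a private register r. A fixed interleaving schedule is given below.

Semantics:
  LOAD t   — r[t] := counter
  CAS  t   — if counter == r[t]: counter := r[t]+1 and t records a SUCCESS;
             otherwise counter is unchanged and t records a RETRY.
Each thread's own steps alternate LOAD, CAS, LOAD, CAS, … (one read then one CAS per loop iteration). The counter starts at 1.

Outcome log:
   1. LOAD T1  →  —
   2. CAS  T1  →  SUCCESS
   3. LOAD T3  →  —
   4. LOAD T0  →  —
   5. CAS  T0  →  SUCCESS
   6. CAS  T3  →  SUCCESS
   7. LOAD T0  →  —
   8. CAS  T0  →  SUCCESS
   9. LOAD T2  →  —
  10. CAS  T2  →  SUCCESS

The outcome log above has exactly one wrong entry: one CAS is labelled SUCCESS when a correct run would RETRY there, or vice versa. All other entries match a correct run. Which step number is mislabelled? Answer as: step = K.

Reference trace:
step 1: T1 LOAD ⇒ load; ctr=1 reg=1
step 2: T1 CAS ⇒ ok; ctr=2 reg=1
step 3: T3 LOAD ⇒ load; ctr=2 reg=2
step 4: T0 LOAD ⇒ load; ctr=2 reg=2
step 5: T0 CAS ⇒ ok; ctr=3 reg=2
step 6: T3 CAS ⇒ retry; ctr=3 reg=2
step 7: T0 LOAD ⇒ load; ctr=3 reg=3
step 8: T0 CAS ⇒ ok; ctr=4 reg=3
step 9: T2 LOAD ⇒ load; ctr=4 reg=4
step 10: T2 CAS ⇒ ok; ctr=5 reg=4
Log disagrees first at step 6.

step = 6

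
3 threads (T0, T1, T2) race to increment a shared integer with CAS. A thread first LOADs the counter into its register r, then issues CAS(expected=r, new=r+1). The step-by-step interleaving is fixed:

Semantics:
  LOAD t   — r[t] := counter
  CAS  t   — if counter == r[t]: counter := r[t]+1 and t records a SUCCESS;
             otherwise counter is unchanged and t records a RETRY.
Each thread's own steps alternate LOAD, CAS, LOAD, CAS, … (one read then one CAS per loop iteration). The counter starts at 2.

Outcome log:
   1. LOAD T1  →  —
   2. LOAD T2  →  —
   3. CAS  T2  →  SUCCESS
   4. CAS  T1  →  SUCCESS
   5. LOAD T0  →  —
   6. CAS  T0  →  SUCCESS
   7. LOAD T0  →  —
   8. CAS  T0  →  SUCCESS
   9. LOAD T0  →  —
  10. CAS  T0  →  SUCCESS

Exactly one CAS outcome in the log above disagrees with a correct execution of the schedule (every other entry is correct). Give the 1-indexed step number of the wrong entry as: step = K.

Reference trace:
   1) LOAD T1:  M=2  r_T1=2
   2) LOAD T2:  M=2  r_T2=2
   3) CAS  T2:  M=3  r_T2=2 ✓
   4) CAS  T1:  M=3  r_T1=2 ✗
   5) LOAD T0:  M=3  r_T0=3
   6) CAS  T0:  M=4  r_T0=3 ✓
   7) LOAD T0:  M=4  r_T0=4
   8) CAS  T0:  M=5  r_T0=4 ✓
   9) LOAD T0:  M=5  r_T0=5
  10) CAS  T0:  M=6  r_T0=5 ✓
Log disagrees first at step 4.

step = 4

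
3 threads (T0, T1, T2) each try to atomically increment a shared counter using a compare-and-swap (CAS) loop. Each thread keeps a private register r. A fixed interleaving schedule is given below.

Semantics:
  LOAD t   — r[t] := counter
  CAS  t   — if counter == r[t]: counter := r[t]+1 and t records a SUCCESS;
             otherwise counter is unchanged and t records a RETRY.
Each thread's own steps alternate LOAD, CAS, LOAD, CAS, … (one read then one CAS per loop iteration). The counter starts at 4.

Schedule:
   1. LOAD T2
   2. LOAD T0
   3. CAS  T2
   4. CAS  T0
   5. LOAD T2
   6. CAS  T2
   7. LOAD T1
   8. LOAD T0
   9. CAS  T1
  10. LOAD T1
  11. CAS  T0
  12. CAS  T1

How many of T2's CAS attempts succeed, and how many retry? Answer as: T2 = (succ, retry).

T2 = (2, 0)

step 1: T2 LOAD ⇒ load; ctr=4 reg=4
step 2: T0 LOAD ⇒ load; ctr=4 reg=4
step 3: T2 CAS ⇒ ok; ctr=5 reg=4
step 4: T0 CAS ⇒ retry; ctr=5 reg=4
step 5: T2 LOAD ⇒ load; ctr=5 reg=5
step 6: T2 CAS ⇒ ok; ctr=6 reg=5
step 7: T1 LOAD ⇒ load; ctr=6 reg=6
step 8: T0 LOAD ⇒ load; ctr=6 reg=6
step 9: T1 CAS ⇒ ok; ctr=7 reg=6
step 10: T1 LOAD ⇒ load; ctr=7 reg=7
step 11: T0 CAS ⇒ retry; ctr=7 reg=6
step 12: T1 CAS ⇒ ok; ctr=8 reg=7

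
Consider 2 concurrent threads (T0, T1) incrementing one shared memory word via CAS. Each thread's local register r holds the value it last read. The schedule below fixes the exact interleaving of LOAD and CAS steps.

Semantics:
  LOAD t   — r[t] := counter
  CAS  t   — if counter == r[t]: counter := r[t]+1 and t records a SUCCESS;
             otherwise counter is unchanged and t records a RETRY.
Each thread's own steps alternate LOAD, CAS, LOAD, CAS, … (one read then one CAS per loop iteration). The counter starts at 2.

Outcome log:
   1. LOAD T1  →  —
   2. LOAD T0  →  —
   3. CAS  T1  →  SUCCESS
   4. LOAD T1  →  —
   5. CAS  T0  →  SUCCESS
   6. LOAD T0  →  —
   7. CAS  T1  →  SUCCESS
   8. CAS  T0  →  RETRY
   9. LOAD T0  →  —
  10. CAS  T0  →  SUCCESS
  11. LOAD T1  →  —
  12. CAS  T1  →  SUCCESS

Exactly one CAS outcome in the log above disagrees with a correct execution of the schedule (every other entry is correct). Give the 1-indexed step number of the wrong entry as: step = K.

step = 5

Correct run:
1. LOAD T1 → mem=2 r[T1]=2 [LOAD]
2. LOAD T0 → mem=2 r[T0]=2 [LOAD]
3. CAS T1 → mem=3 r[T1]=2 [OK]
4. LOAD T1 → mem=3 r[T1]=3 [LOAD]
5. CAS T0 → mem=3 r[T0]=2 [RETRY]
6. LOAD T0 → mem=3 r[T0]=3 [LOAD]
7. CAS T1 → mem=4 r[T1]=3 [OK]
8. CAS T0 → mem=4 r[T0]=3 [RETRY]
9. LOAD T0 → mem=4 r[T0]=4 [LOAD]
10. CAS T0 → mem=5 r[T0]=4 [OK]
11. LOAD T1 → mem=5 r[T1]=5 [LOAD]
12. CAS T1 → mem=6 r[T1]=5 [OK]
Log disagrees first at step 5.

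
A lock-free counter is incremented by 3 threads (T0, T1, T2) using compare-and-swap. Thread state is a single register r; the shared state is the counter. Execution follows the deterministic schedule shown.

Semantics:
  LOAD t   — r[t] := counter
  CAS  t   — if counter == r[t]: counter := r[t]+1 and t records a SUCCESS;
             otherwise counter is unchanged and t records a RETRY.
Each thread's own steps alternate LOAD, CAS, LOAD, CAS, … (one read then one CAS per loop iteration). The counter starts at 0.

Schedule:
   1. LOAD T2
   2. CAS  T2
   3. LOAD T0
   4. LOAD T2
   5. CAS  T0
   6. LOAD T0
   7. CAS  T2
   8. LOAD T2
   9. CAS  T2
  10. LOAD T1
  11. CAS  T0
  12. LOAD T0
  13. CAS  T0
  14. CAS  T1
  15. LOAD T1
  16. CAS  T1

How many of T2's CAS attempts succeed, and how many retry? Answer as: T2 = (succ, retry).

T2 = (2, 1)

step 1: T2 LOAD ⇒ load; ctr=0 reg=0
step 2: T2 CAS ⇒ ok; ctr=1 reg=0
step 3: T0 LOAD ⇒ load; ctr=1 reg=1
step 4: T2 LOAD ⇒ load; ctr=1 reg=1
step 5: T0 CAS ⇒ ok; ctr=2 reg=1
step 6: T0 LOAD ⇒ load; ctr=2 reg=2
step 7: T2 CAS ⇒ retry; ctr=2 reg=1
step 8: T2 LOAD ⇒ load; ctr=2 reg=2
step 9: T2 CAS ⇒ ok; ctr=3 reg=2
step 10: T1 LOAD ⇒ load; ctr=3 reg=3
step 11: T0 CAS ⇒ retry; ctr=3 reg=2
step 12: T0 LOAD ⇒ load; ctr=3 reg=3
step 13: T0 CAS ⇒ ok; ctr=4 reg=3
step 14: T1 CAS ⇒ retry; ctr=4 reg=3
step 15: T1 LOAD ⇒ load; ctr=4 reg=4
step 16: T1 CAS ⇒ ok; ctr=5 reg=4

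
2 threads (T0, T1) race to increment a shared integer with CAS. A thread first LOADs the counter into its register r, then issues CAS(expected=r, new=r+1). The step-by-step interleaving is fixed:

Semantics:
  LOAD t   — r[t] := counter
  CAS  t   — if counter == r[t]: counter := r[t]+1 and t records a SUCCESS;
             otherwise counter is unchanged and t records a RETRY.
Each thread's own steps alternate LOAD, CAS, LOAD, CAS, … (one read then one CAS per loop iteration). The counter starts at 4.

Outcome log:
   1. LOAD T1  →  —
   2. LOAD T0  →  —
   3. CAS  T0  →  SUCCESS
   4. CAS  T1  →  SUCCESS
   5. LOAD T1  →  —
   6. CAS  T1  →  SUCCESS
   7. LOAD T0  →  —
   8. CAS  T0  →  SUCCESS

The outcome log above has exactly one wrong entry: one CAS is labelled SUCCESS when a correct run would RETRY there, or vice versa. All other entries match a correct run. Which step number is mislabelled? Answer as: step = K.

step = 4

Correct run:
1. LOAD T1 → mem=4 r[T1]=4 [LOAD]
2. LOAD T0 → mem=4 r[T0]=4 [LOAD]
3. CAS T0 → mem=5 r[T0]=4 [OK]
4. CAS T1 → mem=5 r[T1]=4 [RETRY]
5. LOAD T1 → mem=5 r[T1]=5 [LOAD]
6. CAS T1 → mem=6 r[T1]=5 [OK]
7. LOAD T0 → mem=6 r[T0]=6 [LOAD]
8. CAS T0 → mem=7 r[T0]=6 [OK]
Mismatch at 4.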